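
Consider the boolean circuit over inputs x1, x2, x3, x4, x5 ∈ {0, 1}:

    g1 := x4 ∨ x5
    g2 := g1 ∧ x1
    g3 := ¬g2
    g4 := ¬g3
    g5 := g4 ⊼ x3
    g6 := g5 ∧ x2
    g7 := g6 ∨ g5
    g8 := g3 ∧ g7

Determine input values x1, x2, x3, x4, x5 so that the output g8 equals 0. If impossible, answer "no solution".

g8 = g3 ∧ g7 must be 0, so at least one of g3, g7 is 0.
Check with x1=1 x2=1 x3=1 x4=1 x5=1:
g1 = x4 ∨ x5 = 1 ∨ 1 = 1
g2 = g1 ∧ x1 = 1 ∧ 1 = 1
g3 = ¬g2 = ¬1 = 0
g4 = ¬g3 = ¬0 = 1
g5 = g4 ⊼ x3 = 1 ⊼ 1 = 0
g6 = g5 ∧ x2 = 0 ∧ 1 = 0
g7 = g6 ∨ g5 = 0 ∨ 0 = 0
g8 = g3 ∧ g7 = 0 ∧ 0 = 0
So g8 = 0 as required.

x1=1 x2=1 x3=1 x4=1 x5=1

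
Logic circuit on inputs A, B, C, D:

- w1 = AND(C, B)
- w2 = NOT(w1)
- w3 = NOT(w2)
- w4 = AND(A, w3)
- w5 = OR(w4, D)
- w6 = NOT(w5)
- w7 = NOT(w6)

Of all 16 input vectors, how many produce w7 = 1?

9

w7 = NOT(w6) must be 1, so w6 = 0.
w6 = NOT(w5) must be 0, so w5 = 1.
w5 = OR(w4, D) must be 1, so at least one of w4, D is 1.
Enumerating the 16 input combinations, 9 give w7 = 1 and 7 give w7 = 0.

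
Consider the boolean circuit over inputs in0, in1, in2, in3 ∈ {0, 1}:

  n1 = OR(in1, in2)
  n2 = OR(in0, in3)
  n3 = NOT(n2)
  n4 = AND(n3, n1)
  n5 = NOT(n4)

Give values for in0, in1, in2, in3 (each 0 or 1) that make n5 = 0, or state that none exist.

in0=0 in1=1 in2=1 in3=0

n5 = NOT(n4) must be 0, so n4 = 1.
Check with in0=0 in1=1 in2=1 in3=0:
n1 = OR(in1, in2) = OR(1, 1) = 1
n2 = OR(in0, in3) = OR(0, 0) = 0
n3 = NOT(n2) = NOT 0 = 1
n4 = AND(n3, n1) = AND(1, 1) = 1
n5 = NOT(n4) = NOT 1 = 0
So n5 = 0 as required.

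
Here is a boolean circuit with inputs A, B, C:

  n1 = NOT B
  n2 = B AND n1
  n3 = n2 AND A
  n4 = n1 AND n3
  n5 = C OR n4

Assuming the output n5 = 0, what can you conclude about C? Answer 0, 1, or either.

0

n5 = C OR n4 must be 0, so both C = 0 and n4 = 0.
n4 = n1 AND n3 must be 0, so at least one of n1, n3 is 0.
Every assignment with n5 = 0 has C = 0; there are 4 such assignment(s).
  A=0, B=0, C=0
  A=0, B=1, C=0
  A=1, B=0, C=0
  A=1, B=1, C=0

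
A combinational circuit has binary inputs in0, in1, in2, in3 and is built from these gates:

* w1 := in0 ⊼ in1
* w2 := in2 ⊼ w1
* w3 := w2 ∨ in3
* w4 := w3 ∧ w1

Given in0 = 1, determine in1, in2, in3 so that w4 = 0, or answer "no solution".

w4 = w3 ∧ w1 must be 0, so at least one of w3, w1 is 0.
Check with in0 = 1 and in1=1, in2=1, in3=0:
w1 = in0 ⊼ in1 = 1 ⊼ 1 = 0
w2 = in2 ⊼ w1 = 1 ⊼ 0 = 1
w3 = w2 ∨ in3 = 1 ∨ 0 = 1
w4 = w3 ∧ w1 = 1 ∧ 0 = 0
So w4 = 0.

in1=1, in2=1, in3=0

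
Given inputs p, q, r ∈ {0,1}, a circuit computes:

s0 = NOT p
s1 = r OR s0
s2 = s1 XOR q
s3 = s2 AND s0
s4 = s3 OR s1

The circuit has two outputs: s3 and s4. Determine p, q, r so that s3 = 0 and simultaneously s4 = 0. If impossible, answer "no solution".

Check with p=1, q=1, r=0:
s0 = NOT p = NOT 1 = 0
s1 = r OR s0 = 0 OR 0 = 0
s2 = s1 XOR q = 0 XOR 1 = 1
s3 = s2 AND s0 = 1 AND 0 = 0
s4 = s3 OR s1 = 0 OR 0 = 0
So s3 = 0 and s4 = 0.

p=1, q=1, r=0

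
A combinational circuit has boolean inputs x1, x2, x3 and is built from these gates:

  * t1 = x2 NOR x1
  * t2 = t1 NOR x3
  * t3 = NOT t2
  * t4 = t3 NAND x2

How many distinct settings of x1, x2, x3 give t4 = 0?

t4 = t3 NAND x2 must be 0, so both t3 = 1 and x2 = 1.
t3 = NOT t2 must be 1, so t2 = 0.
t2 = t1 NOR x3 must be 0, so at least one of t1, x3 is 1.
Satisfying assignments:
  x1=0, x2=1, x3=1
  x1=1, x2=1, x3=1

2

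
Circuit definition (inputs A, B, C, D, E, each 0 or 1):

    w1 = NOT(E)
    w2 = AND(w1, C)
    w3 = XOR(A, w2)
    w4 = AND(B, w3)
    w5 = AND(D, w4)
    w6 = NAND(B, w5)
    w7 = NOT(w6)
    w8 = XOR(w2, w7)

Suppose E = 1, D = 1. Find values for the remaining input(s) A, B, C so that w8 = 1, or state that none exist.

Check with E = 1, D = 1 and A=1, B=1, C=1:
w1 = NOT(E) = NOT 1 = 0
w2 = AND(w1, C) = AND(0, 1) = 0
w3 = XOR(A, w2) = XOR(1, 0) = 1
w4 = AND(B, w3) = AND(1, 1) = 1
w5 = AND(D, w4) = AND(1, 1) = 1
w6 = NAND(B, w5) = NAND(1, 1) = 0
w7 = NOT(w6) = NOT 0 = 1
w8 = XOR(w2, w7) = XOR(0, 1) = 1
So w8 = 1.

A=1, B=1, C=1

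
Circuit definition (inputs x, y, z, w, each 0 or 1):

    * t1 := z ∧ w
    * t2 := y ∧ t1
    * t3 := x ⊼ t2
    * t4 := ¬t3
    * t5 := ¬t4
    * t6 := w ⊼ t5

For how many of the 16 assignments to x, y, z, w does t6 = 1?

t6 = w ⊼ t5 must be 1, so at least one of w, t5 is 0.
Enumerating the 16 input combinations, 9 give t6 = 1 and 7 give t6 = 0.

9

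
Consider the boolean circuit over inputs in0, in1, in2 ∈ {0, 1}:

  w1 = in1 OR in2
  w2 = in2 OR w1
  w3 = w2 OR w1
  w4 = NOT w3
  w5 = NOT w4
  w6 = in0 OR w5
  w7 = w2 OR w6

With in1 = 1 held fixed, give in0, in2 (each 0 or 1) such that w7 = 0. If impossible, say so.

With in1 = 1 fixed, none of the 4 settings of in0, in2 give w7 = 0.
For example, with in0=1, in2=0:
w1 = in1 OR in2 = 1 OR 0 = 1
w2 = in2 OR w1 = 0 OR 1 = 1
w3 = w2 OR w1 = 1 OR 1 = 1
w4 = NOT w3 = NOT 1 = 0
w5 = NOT w4 = NOT 0 = 1
w6 = in0 OR w5 = 1 OR 1 = 1
w7 = w2 OR w6 = 1 OR 1 = 1
giving w7 = 1 ≠ 0.

no solution exists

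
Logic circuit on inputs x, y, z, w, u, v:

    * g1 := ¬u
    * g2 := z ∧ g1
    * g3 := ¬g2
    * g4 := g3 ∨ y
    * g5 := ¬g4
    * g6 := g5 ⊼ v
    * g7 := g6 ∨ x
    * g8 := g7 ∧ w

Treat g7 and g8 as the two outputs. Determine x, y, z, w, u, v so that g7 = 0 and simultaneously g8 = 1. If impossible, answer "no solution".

no solution exists

Across all 64 input combinations, none give both g7 = 0 and g8 = 1.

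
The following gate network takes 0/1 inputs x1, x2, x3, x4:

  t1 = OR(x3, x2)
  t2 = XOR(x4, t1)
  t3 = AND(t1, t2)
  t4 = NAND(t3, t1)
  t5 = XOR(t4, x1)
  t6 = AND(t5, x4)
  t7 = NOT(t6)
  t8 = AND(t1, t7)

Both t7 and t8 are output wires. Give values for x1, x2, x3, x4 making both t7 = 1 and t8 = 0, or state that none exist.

x1=1 x2=0 x3=0 x4=0

Check with x1=1 x2=0 x3=0 x4=0:
t1 = OR(x3, x2) = OR(0, 0) = 0
t2 = XOR(x4, t1) = XOR(0, 0) = 0
t3 = AND(t1, t2) = AND(0, 0) = 0
t4 = NAND(t3, t1) = NAND(0, 0) = 1
t5 = XOR(t4, x1) = XOR(1, 1) = 0
t6 = AND(t5, x4) = AND(0, 0) = 0
t7 = NOT(t6) = NOT 0 = 1
t8 = AND(t1, t7) = AND(0, 1) = 0
So t7 = 1 and t8 = 0.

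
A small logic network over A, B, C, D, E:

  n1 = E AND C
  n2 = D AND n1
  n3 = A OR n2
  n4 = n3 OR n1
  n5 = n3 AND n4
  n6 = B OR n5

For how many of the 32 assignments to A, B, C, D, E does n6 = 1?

n6 = B OR n5 must be 1, so at least one of B, n5 is 1.
Enumerating the 32 input combinations, 25 give n6 = 1 and 7 give n6 = 0.

25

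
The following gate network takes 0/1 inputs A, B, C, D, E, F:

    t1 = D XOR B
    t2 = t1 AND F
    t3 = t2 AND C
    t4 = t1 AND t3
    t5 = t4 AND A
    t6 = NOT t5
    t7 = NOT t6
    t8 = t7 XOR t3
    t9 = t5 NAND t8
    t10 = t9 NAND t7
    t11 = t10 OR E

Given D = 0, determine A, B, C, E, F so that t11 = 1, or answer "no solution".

A=1, B=1, C=0, E=0, F=0

Check with D = 0 and A=1, B=1, C=0, E=0, F=0:
t1 = D XOR B = 0 XOR 1 = 1
t2 = t1 AND F = 1 AND 0 = 0
t3 = t2 AND C = 0 AND 0 = 0
t4 = t1 AND t3 = 1 AND 0 = 0
t5 = t4 AND A = 0 AND 1 = 0
t6 = NOT t5 = NOT 0 = 1
t7 = NOT t6 = NOT 1 = 0
t8 = t7 XOR t3 = 0 XOR 0 = 0
t9 = t5 NAND t8 = 0 NAND 0 = 1
t10 = t9 NAND t7 = 1 NAND 0 = 1
t11 = t10 OR E = 1 OR 0 = 1
So t11 = 1.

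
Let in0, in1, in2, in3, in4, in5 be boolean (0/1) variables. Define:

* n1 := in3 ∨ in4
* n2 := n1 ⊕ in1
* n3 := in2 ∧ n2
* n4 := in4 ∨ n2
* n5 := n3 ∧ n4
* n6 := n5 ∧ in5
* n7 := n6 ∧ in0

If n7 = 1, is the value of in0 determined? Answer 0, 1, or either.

1

n7 = n6 ∧ in0 must be 1, so both n6 = 1 and in0 = 1.
Every assignment with n7 = 1 has in0 = 1; there are 4 such assignment(s).
  in0=1, in1=0, in2=1, in3=0, in4=1, in5=1
  in0=1, in1=0, in2=1, in3=1, in4=0, in5=1
  in0=1, in1=0, in2=1, in3=1, in4=1, in5=1
  in0=1, in1=1, in2=1, in3=0, in4=0, in5=1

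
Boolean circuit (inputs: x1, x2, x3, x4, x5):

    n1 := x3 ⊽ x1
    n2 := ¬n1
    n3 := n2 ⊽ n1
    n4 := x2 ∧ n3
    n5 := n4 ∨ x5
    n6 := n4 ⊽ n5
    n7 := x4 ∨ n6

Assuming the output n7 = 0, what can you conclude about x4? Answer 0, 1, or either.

0

n7 = x4 ∨ n6 must be 0, so both x4 = 0 and n6 = 0.
n6 = n4 ⊽ n5 must be 0, so at least one of n4, n5 is 1.
Every assignment with n7 = 0 has x4 = 0; there are 8 such assignment(s).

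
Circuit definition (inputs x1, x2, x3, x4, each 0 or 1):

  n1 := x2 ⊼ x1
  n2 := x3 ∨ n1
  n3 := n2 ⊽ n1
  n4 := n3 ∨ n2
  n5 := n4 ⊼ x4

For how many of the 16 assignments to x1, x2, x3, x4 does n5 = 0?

8

n5 = n4 ⊼ x4 must be 0, so both n4 = 1 and x4 = 1.
n4 = n3 ∨ n2 must be 1, so at least one of n3, n2 is 1.
Enumerating the 16 input combinations, 8 give n5 = 0 and 8 give n5 = 1.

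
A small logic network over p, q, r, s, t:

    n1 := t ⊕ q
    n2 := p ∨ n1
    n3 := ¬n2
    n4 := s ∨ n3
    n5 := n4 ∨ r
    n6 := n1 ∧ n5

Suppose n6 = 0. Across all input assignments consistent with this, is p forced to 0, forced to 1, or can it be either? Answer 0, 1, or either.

Both values of p occur among assignments with n6 = 0:
  p=0: p=0, q=0, r=0, s=0, t=0
  p=1: p=1, q=0, r=0, s=0, t=0

either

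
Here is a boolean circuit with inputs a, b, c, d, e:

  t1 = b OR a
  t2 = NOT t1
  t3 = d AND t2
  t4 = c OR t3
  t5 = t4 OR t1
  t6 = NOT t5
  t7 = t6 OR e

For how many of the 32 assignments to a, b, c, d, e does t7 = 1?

t7 = t6 OR e must be 1, so at least one of t6, e is 1.
Enumerating the 32 input combinations, 17 give t7 = 1 and 15 give t7 = 0.

17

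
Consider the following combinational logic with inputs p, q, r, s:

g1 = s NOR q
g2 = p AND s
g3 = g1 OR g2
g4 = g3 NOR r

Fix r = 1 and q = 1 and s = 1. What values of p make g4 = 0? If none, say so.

p=1

Check with r = 1 and q = 1 and s = 1 and p=1:
g1 = s NOR q = 1 NOR 1 = 0
g2 = p AND s = 1 AND 1 = 1
g3 = g1 OR g2 = 0 OR 1 = 1
g4 = g3 NOR r = 1 NOR 1 = 0
So g4 = 0.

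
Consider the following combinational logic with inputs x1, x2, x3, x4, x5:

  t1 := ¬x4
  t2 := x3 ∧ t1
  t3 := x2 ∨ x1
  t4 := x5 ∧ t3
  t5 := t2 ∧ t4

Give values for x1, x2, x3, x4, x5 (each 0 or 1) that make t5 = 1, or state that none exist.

x1=0, x2=1, x3=1, x4=0, x5=1

t5 = t2 ∧ t4 must be 1, so both t2 = 1 and t4 = 1.
t2 = x3 ∧ t1 must be 1, so both x3 = 1 and t1 = 1.
t4 = x5 ∧ t3 must be 1, so both x5 = 1 and t3 = 1.
Check with x1=0, x2=1, x3=1, x4=0, x5=1:
t1 = ¬x4 = ¬0 = 1
t2 = x3 ∧ t1 = 1 ∧ 1 = 1
t3 = x2 ∨ x1 = 1 ∨ 0 = 1
t4 = x5 ∧ t3 = 1 ∧ 1 = 1
t5 = t2 ∧ t4 = 1 ∧ 1 = 1
So t5 = 1 as required.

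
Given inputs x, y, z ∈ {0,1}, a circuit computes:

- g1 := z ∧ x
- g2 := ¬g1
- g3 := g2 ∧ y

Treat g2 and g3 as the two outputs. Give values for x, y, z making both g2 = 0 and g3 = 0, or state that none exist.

x=1 y=0 z=1

Check with x=1 y=0 z=1:
g1 = z ∧ x = 1 ∧ 1 = 1
g2 = ¬g1 = ¬1 = 0
g3 = g2 ∧ y = 0 ∧ 0 = 0
So g2 = 0 and g3 = 0.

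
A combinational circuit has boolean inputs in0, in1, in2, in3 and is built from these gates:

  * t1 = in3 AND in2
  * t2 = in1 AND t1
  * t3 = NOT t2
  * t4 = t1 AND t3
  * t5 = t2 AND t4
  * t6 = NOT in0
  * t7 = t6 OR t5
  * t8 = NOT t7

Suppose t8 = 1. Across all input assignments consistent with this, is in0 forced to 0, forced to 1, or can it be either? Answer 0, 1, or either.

1

t8 = NOT t7 must be 1, so t7 = 0.
Every assignment with t8 = 1 has in0 = 1; there are 8 such assignment(s).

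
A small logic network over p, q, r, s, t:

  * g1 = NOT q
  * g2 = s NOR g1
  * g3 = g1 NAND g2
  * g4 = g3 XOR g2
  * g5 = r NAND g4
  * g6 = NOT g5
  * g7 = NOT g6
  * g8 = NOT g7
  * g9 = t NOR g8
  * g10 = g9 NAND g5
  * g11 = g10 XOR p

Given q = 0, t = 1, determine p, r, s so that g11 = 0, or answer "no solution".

Check with q = 0, t = 1 and p=1, r=1, s=0:
g1 = NOT q = NOT 0 = 1
g2 = s NOR g1 = 0 NOR 1 = 0
g3 = g1 NAND g2 = 1 NAND 0 = 1
g4 = g3 XOR g2 = 1 XOR 0 = 1
g5 = r NAND g4 = 1 NAND 1 = 0
g6 = NOT g5 = NOT 0 = 1
g7 = NOT g6 = NOT 1 = 0
g8 = NOT g7 = NOT 0 = 1
g9 = t NOR g8 = 1 NOR 1 = 0
g10 = g9 NAND g5 = 0 NAND 0 = 1
g11 = g10 XOR p = 1 XOR 1 = 0
So g11 = 0.

p=1, r=1, s=0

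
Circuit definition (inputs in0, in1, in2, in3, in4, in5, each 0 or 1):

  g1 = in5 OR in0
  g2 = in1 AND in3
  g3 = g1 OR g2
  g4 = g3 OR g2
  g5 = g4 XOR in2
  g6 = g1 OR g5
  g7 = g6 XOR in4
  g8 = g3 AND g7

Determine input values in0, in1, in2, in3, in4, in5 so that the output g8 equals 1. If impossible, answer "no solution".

in0=1 in1=0 in2=1 in3=0 in4=0 in5=1

g8 = g3 AND g7 must be 1, so both g3 = 1 and g7 = 1.
Check with in0=1 in1=0 in2=1 in3=0 in4=0 in5=1:
g1 = in5 OR in0 = 1 OR 1 = 1
g2 = in1 AND in3 = 0 AND 0 = 0
g3 = g1 OR g2 = 1 OR 0 = 1
g4 = g3 OR g2 = 1 OR 0 = 1
g5 = g4 XOR in2 = 1 XOR 1 = 0
g6 = g1 OR g5 = 1 OR 0 = 1
g7 = g6 XOR in4 = 1 XOR 0 = 1
g8 = g3 AND g7 = 1 AND 1 = 1
So g8 = 1 as required.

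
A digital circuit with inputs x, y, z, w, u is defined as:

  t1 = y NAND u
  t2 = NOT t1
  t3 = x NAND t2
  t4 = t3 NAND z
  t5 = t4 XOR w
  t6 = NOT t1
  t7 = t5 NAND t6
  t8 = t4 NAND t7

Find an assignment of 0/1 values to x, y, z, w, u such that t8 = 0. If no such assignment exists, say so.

Check with x=1, y=1, z=0, w=1, u=1:
t1 = y NAND u = 1 NAND 1 = 0
t2 = NOT t1 = NOT 0 = 1
t3 = x NAND t2 = 1 NAND 1 = 0
t4 = t3 NAND z = 0 NAND 0 = 1
t5 = t4 XOR w = 1 XOR 1 = 0
t6 = NOT t1 = NOT 0 = 1
t7 = t5 NAND t6 = 0 NAND 1 = 1
t8 = t4 NAND t7 = 1 NAND 1 = 0
So t8 = 0 as required.

x=1, y=1, z=0, w=1, u=1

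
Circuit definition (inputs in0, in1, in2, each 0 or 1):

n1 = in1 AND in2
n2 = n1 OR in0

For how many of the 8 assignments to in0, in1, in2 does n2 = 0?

n2 = n1 OR in0 must be 0, so both n1 = 0 and in0 = 0.
n1 = in1 AND in2 must be 0, so at least one of in1, in2 is 0.
Enumerating the 8 input combinations, 3 give n2 = 0 and 5 give n2 = 1.

3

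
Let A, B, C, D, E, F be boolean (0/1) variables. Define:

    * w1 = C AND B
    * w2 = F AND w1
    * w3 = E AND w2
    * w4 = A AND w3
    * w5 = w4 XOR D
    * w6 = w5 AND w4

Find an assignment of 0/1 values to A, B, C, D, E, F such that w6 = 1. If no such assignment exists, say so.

w6 = w5 AND w4 must be 1, so both w5 = 1 and w4 = 1.
w5 = w4 XOR D must be 1, so w4 and D differ.
w4 = A AND w3 must be 1, so both A = 1 and w3 = 1.
Check with A=1, B=1, C=1, D=0, E=1, F=1:
w1 = C AND B = 1 AND 1 = 1
w2 = F AND w1 = 1 AND 1 = 1
w3 = E AND w2 = 1 AND 1 = 1
w4 = A AND w3 = 1 AND 1 = 1
w5 = w4 XOR D = 1 XOR 0 = 1
w6 = w5 AND w4 = 1 AND 1 = 1
So w6 = 1 as required.

A=1, B=1, C=1, D=0, E=1, F=1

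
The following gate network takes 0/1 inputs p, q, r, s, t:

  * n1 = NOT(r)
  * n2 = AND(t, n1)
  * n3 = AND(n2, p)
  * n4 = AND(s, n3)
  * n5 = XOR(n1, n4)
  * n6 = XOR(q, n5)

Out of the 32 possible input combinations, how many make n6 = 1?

n6 = XOR(q, n5) must be 1, so q and n5 differ.
Enumerating the 32 input combinations, 16 give n6 = 1 and 16 give n6 = 0.

16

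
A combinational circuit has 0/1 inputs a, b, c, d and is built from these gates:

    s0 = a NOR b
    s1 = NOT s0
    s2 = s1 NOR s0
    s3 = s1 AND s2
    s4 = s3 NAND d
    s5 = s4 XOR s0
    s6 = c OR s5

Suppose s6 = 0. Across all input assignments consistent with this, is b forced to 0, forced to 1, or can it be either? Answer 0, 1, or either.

s6 = c OR s5 must be 0, so both c = 0 and s5 = 0.
s5 = s4 XOR s0 must be 0, so s4 and s0 are equal.
Every assignment with s6 = 0 has b = 0; there are 2 such assignment(s).
  a=0, b=0, c=0, d=0
  a=0, b=0, c=0, d=1

0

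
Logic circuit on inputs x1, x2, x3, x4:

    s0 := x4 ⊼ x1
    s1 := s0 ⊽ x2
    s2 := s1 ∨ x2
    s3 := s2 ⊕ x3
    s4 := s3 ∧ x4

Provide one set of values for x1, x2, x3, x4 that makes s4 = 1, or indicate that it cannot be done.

x1=0, x2=1, x3=0, x4=1

s4 = s3 ∧ x4 must be 1, so both s3 = 1 and x4 = 1.
Check with x1=0, x2=1, x3=0, x4=1:
s0 = x4 ⊼ x1 = 1 ⊼ 0 = 1
s1 = s0 ⊽ x2 = 1 ⊽ 1 = 0
s2 = s1 ∨ x2 = 0 ∨ 1 = 1
s3 = s2 ⊕ x3 = 1 ⊕ 0 = 1
s4 = s3 ∧ x4 = 1 ∧ 1 = 1
So s4 = 1 as required.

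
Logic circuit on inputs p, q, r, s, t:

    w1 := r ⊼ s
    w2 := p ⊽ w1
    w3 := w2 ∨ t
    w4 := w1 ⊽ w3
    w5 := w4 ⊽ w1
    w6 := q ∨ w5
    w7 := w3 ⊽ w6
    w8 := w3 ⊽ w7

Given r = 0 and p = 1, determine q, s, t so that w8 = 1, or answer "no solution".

w8 = w3 ⊽ w7 must be 1, so both w3 = 0 and w7 = 0.
Check with r = 0 and p = 1 and q=1, s=0, t=0:
w1 = r ⊼ s = 0 ⊼ 0 = 1
w2 = p ⊽ w1 = 1 ⊽ 1 = 0
w3 = w2 ∨ t = 0 ∨ 0 = 0
w4 = w1 ⊽ w3 = 1 ⊽ 0 = 0
w5 = w4 ⊽ w1 = 0 ⊽ 1 = 0
w6 = q ∨ w5 = 1 ∨ 0 = 1
w7 = w3 ⊽ w6 = 0 ⊽ 1 = 0
w8 = w3 ⊽ w7 = 0 ⊽ 0 = 1
So w8 = 1.

q=1, s=0, t=0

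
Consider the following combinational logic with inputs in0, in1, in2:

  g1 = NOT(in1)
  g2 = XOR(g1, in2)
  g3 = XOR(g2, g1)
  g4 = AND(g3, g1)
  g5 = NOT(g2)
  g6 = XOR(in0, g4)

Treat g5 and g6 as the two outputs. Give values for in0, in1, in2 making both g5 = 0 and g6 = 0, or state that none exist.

in0=0, in1=0, in2=0

Check with in0=0, in1=0, in2=0:
g1 = NOT(in1) = NOT 0 = 1
g2 = XOR(g1, in2) = XOR(1, 0) = 1
g3 = XOR(g2, g1) = XOR(1, 1) = 0
g4 = AND(g3, g1) = AND(0, 1) = 0
g5 = NOT(g2) = NOT 1 = 0
g6 = XOR(in0, g4) = XOR(0, 0) = 0
So g5 = 0 and g6 = 0.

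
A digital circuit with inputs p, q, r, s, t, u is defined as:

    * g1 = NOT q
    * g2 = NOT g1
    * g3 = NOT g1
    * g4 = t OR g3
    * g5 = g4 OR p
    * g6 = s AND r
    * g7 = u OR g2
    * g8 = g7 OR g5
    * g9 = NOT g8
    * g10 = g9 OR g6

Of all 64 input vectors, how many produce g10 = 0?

45

g10 = g9 OR g6 must be 0, so both g9 = 0 and g6 = 0.
Enumerating the 64 input combinations, 45 give g10 = 0 and 19 give g10 = 1.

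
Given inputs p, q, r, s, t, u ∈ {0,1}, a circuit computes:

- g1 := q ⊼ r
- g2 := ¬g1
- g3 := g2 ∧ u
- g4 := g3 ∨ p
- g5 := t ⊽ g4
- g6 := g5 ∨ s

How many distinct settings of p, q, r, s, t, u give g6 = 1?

39

g6 = g5 ∨ s must be 1, so at least one of g5, s is 1.
Enumerating the 64 input combinations, 39 give g6 = 1 and 25 give g6 = 0.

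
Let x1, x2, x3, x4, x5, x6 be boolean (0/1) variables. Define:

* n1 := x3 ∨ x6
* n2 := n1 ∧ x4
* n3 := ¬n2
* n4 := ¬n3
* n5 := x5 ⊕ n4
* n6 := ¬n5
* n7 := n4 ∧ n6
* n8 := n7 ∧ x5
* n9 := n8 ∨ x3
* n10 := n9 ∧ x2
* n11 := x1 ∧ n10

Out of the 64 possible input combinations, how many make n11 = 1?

n11 = x1 ∧ n10 must be 1, so both x1 = 1 and n10 = 1.
n10 = n9 ∧ x2 must be 1, so both n9 = 1 and x2 = 1.
n9 = n8 ∨ x3 must be 1, so at least one of n8, x3 is 1.
Enumerating the 64 input combinations, 9 give n11 = 1 and 55 give n11 = 0.

9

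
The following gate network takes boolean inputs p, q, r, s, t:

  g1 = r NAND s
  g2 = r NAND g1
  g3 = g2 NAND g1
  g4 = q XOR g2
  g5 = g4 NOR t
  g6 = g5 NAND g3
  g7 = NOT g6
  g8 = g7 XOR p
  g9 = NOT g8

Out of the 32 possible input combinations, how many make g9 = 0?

16

g9 = NOT g8 must be 0, so g8 = 1.
g8 = g7 XOR p must be 1, so g7 and p differ.
Enumerating the 32 input combinations, 16 give g9 = 0 and 16 give g9 = 1.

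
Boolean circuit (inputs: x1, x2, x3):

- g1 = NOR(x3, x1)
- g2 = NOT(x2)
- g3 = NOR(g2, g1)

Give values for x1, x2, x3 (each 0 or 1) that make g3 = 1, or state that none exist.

g3 = NOR(g2, g1) must be 1, so both g2 = 0 and g1 = 0.
g2 = NOT(x2) must be 0, so x2 = 1.
Check with x1=0, x2=1, x3=1:
g1 = NOR(x3, x1) = NOR(1, 0) = 0
g2 = NOT(x2) = NOT 1 = 0
g3 = NOR(g2, g1) = NOR(0, 0) = 1
So g3 = 1 as required.

x1=0, x2=1, x3=1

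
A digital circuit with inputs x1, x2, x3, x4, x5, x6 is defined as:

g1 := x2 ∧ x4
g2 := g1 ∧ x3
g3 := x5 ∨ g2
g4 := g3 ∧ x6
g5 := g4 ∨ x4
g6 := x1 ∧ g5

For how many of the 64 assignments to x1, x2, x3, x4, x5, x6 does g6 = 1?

20

g6 = x1 ∧ g5 must be 1, so both x1 = 1 and g5 = 1.
g5 = g4 ∨ x4 must be 1, so at least one of g4, x4 is 1.
Enumerating the 64 input combinations, 20 give g6 = 1 and 44 give g6 = 0.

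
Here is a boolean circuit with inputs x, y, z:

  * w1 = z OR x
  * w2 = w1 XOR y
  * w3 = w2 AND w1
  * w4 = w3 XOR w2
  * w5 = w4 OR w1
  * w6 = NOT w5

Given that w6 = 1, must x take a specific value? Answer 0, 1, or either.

0

w6 = NOT w5 must be 1, so w5 = 0.
w5 = w4 OR w1 must be 0, so both w4 = 0 and w1 = 0.
Every assignment with w6 = 1 has x = 0; there are 1 such assignment(s).
  x=0, y=0, z=0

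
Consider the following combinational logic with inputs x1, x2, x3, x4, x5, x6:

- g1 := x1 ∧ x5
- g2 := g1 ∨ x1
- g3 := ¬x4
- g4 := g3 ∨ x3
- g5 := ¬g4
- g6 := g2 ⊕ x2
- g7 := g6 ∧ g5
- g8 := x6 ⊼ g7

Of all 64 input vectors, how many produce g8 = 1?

g8 = x6 ⊼ g7 must be 1, so at least one of x6, g7 is 0.
Enumerating the 64 input combinations, 60 give g8 = 1 and 4 give g8 = 0.

60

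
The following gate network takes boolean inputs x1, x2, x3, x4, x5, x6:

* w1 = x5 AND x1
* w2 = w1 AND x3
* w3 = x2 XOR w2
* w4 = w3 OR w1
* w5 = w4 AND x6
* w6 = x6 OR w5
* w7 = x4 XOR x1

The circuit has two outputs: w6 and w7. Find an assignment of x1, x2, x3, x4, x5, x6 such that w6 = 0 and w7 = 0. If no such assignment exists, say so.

x1=0 x2=1 x3=1 x4=0 x5=0 x6=0

Check with x1=0 x2=1 x3=1 x4=0 x5=0 x6=0:
w1 = x5 AND x1 = 0 AND 0 = 0
w2 = w1 AND x3 = 0 AND 1 = 0
w3 = x2 XOR w2 = 1 XOR 0 = 1
w4 = w3 OR w1 = 1 OR 0 = 1
w5 = w4 AND x6 = 1 AND 0 = 0
w6 = x6 OR w5 = 0 OR 0 = 0
w7 = x4 XOR x1 = 0 XOR 0 = 0
So w6 = 0 and w7 = 0.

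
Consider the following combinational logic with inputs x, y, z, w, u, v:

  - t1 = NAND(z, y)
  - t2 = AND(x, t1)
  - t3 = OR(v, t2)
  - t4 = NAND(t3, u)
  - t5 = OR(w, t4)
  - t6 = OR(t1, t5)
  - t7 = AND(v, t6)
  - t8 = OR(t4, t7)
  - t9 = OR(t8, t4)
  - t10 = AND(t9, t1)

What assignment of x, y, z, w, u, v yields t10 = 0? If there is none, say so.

t10 = AND(t9, t1) must be 0, so at least one of t9, t1 is 0.
Check with x=1, y=1, z=1, w=0, u=1, v=0:
t1 = NAND(z, y) = NAND(1, 1) = 0
t2 = AND(x, t1) = AND(1, 0) = 0
t3 = OR(v, t2) = OR(0, 0) = 0
t4 = NAND(t3, u) = NAND(0, 1) = 1
t5 = OR(w, t4) = OR(0, 1) = 1
t6 = OR(t1, t5) = OR(0, 1) = 1
t7 = AND(v, t6) = AND(0, 1) = 0
t8 = OR(t4, t7) = OR(1, 0) = 1
t9 = OR(t8, t4) = OR(1, 1) = 1
t10 = AND(t9, t1) = AND(1, 0) = 0
So t10 = 0 as required.

x=1, y=1, z=1, w=0, u=1, v=0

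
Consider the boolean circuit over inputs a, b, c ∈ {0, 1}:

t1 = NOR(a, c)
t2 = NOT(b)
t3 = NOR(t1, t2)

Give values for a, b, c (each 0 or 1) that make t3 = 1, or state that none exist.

a=0, b=1, c=1

t3 = NOR(t1, t2) must be 1, so both t1 = 0 and t2 = 0.
Check with a=0, b=1, c=1:
t1 = NOR(a, c) = NOR(0, 1) = 0
t2 = NOT(b) = NOT 1 = 0
t3 = NOR(t1, t2) = NOR(0, 0) = 1
So t3 = 1 as required.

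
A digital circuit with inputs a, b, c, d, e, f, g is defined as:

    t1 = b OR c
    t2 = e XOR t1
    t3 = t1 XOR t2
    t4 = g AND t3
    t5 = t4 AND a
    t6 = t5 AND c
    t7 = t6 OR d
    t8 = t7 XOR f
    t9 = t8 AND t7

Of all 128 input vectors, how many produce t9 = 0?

t9 = t8 AND t7 must be 0, so at least one of t8, t7 is 0.
Enumerating the 128 input combinations, 94 give t9 = 0 and 34 give t9 = 1.

94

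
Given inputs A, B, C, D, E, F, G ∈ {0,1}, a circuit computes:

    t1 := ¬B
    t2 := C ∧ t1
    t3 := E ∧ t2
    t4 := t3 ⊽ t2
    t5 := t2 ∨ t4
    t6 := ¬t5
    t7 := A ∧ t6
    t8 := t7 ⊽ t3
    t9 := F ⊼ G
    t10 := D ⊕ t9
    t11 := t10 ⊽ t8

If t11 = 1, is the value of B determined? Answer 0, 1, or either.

0

t11 = t10 ⊽ t8 must be 1, so both t10 = 0 and t8 = 0.
t10 = D ⊕ t9 must be 0, so D and t9 are equal.
t8 = t7 ⊽ t3 must be 0, so at least one of t7, t3 is 1.
Every assignment with t11 = 1 has B = 0; there are 8 such assignment(s).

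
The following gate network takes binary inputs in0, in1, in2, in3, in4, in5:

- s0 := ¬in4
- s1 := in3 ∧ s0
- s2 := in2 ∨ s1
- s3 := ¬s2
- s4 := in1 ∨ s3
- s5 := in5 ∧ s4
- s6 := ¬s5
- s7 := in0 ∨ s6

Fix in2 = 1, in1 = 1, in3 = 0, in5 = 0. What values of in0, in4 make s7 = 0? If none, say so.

no solution exists

With in2 = 1, in1 = 1, in3 = 0, in5 = 0 fixed, none of the 4 settings of in0, in4 give s7 = 0.
For example, with in0=1, in4=1:
s0 = ¬in4 = ¬1 = 0
s1 = in3 ∧ s0 = 0 ∧ 0 = 0
s2 = in2 ∨ s1 = 1 ∨ 0 = 1
s3 = ¬s2 = ¬1 = 0
s4 = in1 ∨ s3 = 1 ∨ 0 = 1
s5 = in5 ∧ s4 = 0 ∧ 1 = 0
s6 = ¬s5 = ¬0 = 1
s7 = in0 ∨ s6 = 1 ∨ 1 = 1
giving s7 = 1 ≠ 0.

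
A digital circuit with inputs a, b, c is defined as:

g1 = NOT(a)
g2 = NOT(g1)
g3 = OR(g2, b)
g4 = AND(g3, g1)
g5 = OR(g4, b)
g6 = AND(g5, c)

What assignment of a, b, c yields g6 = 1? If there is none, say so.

a=0 b=1 c=1

Check with a=0 b=1 c=1:
g1 = NOT(a) = NOT 0 = 1
g2 = NOT(g1) = NOT 1 = 0
g3 = OR(g2, b) = OR(0, 1) = 1
g4 = AND(g3, g1) = AND(1, 1) = 1
g5 = OR(g4, b) = OR(1, 1) = 1
g6 = AND(g5, c) = AND(1, 1) = 1
So g6 = 1 as required.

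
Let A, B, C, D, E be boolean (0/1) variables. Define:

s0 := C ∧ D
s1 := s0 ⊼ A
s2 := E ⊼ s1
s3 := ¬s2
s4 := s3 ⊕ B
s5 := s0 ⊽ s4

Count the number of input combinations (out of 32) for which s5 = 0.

20

s5 = s0 ⊽ s4 must be 0, so at least one of s0, s4 is 1.
Enumerating the 32 input combinations, 20 give s5 = 0 and 12 give s5 = 1.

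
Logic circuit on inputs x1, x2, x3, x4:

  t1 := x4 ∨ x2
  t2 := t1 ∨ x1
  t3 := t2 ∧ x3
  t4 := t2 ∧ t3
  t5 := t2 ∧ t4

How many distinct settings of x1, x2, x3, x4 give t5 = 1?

t5 = t2 ∧ t4 must be 1, so both t2 = 1 and t4 = 1.
t2 = t1 ∨ x1 must be 1, so at least one of t1, x1 is 1.
t4 = t2 ∧ t3 must be 1, so both t2 = 1 and t3 = 1.
Enumerating the 16 input combinations, 7 give t5 = 1 and 9 give t5 = 0.

7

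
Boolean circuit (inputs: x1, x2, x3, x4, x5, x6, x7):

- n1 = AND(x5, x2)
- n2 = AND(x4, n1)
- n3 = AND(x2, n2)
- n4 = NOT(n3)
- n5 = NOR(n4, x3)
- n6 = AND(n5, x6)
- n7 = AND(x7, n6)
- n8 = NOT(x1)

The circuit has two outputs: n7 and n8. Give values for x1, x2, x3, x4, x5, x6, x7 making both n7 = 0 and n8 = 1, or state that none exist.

Check with x1=0, x2=1, x3=1, x4=1, x5=0, x6=0, x7=1:
n1 = AND(x5, x2) = AND(0, 1) = 0
n2 = AND(x4, n1) = AND(1, 0) = 0
n3 = AND(x2, n2) = AND(1, 0) = 0
n4 = NOT(n3) = NOT 0 = 1
n5 = NOR(n4, x3) = NOR(1, 1) = 0
n6 = AND(n5, x6) = AND(0, 0) = 0
n7 = AND(x7, n6) = AND(1, 0) = 0
n8 = NOT(x1) = NOT 0 = 1
So n7 = 0 and n8 = 1.

x1=0, x2=1, x3=1, x4=1, x5=0, x6=0, x7=1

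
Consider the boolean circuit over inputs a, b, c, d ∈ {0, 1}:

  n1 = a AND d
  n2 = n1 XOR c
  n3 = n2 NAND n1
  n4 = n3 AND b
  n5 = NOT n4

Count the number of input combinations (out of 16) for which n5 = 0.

7

n5 = NOT n4 must be 0, so n4 = 1.
Enumerating the 16 input combinations, 7 give n5 = 0 and 9 give n5 = 1.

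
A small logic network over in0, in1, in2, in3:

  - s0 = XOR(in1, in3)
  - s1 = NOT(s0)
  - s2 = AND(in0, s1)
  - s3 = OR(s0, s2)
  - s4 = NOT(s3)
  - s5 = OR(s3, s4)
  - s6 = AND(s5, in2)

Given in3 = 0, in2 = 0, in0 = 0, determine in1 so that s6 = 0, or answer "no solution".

s6 = AND(s5, in2) must be 0, so at least one of s5, in2 is 0.
Check with in3 = 0, in2 = 0, in0 = 0 and in1=1:
s0 = XOR(in1, in3) = XOR(1, 0) = 1
s1 = NOT(s0) = NOT 1 = 0
s2 = AND(in0, s1) = AND(0, 0) = 0
s3 = OR(s0, s2) = OR(1, 0) = 1
s4 = NOT(s3) = NOT 1 = 0
s5 = OR(s3, s4) = OR(1, 0) = 1
s6 = AND(s5, in2) = AND(1, 0) = 0
So s6 = 0.

in1=1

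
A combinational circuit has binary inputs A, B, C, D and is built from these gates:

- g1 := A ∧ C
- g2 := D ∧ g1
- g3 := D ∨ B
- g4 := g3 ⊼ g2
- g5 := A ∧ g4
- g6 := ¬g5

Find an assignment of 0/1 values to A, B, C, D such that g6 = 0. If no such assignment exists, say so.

A=1, B=1, C=1, D=0

g6 = ¬g5 must be 0, so g5 = 1.
g5 = A ∧ g4 must be 1, so both A = 1 and g4 = 1.
Check with A=1, B=1, C=1, D=0:
g1 = A ∧ C = 1 ∧ 1 = 1
g2 = D ∧ g1 = 0 ∧ 1 = 0
g3 = D ∨ B = 0 ∨ 1 = 1
g4 = g3 ⊼ g2 = 1 ⊼ 0 = 1
g5 = A ∧ g4 = 1 ∧ 1 = 1
g6 = ¬g5 = ¬1 = 0
So g6 = 0 as required.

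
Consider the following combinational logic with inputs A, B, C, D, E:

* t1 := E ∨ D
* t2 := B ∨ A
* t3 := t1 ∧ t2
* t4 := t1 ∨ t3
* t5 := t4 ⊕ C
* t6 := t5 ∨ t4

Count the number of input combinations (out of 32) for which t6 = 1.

t6 = t5 ∨ t4 must be 1, so at least one of t5, t4 is 1.
Enumerating the 32 input combinations, 28 give t6 = 1 and 4 give t6 = 0.

28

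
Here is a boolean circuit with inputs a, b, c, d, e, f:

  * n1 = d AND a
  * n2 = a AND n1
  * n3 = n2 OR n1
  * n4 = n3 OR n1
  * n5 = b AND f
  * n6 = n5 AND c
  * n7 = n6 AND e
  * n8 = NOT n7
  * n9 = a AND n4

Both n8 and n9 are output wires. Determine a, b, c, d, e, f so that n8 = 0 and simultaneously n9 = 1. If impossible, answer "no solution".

Check with a=1, b=1, c=1, d=1, e=1, f=1:
n1 = d AND a = 1 AND 1 = 1
n2 = a AND n1 = 1 AND 1 = 1
n3 = n2 OR n1 = 1 OR 1 = 1
n4 = n3 OR n1 = 1 OR 1 = 1
n5 = b AND f = 1 AND 1 = 1
n6 = n5 AND c = 1 AND 1 = 1
n7 = n6 AND e = 1 AND 1 = 1
n8 = NOT n7 = NOT 1 = 0
n9 = a AND n4 = 1 AND 1 = 1
So n8 = 0 and n9 = 1.

a=1, b=1, c=1, d=1, e=1, f=1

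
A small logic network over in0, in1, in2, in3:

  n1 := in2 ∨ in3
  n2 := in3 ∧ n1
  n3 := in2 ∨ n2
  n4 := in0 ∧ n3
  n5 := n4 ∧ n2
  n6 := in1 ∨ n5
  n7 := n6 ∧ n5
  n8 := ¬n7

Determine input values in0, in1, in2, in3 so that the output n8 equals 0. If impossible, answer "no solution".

n8 = ¬n7 must be 0, so n7 = 1.
n7 = n6 ∧ n5 must be 1, so both n6 = 1 and n5 = 1.
n6 = in1 ∨ n5 must be 1, so at least one of in1, n5 is 1.
Check with in0=1, in1=1, in2=0, in3=1:
n1 = in2 ∨ in3 = 0 ∨ 1 = 1
n2 = in3 ∧ n1 = 1 ∧ 1 = 1
n3 = in2 ∨ n2 = 0 ∨ 1 = 1
n4 = in0 ∧ n3 = 1 ∧ 1 = 1
n5 = n4 ∧ n2 = 1 ∧ 1 = 1
n6 = in1 ∨ n5 = 1 ∨ 1 = 1
n7 = n6 ∧ n5 = 1 ∧ 1 = 1
n8 = ¬n7 = ¬1 = 0
So n8 = 0 as required.

in0=1, in1=1, in2=0, in3=1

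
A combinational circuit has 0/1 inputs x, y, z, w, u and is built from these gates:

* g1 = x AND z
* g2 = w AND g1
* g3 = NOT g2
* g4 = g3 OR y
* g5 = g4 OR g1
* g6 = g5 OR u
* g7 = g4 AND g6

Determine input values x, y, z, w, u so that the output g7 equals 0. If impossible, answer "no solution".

g7 = g4 AND g6 must be 0, so at least one of g4, g6 is 0.
Check with x=1, y=0, z=1, w=1, u=1:
g1 = x AND z = 1 AND 1 = 1
g2 = w AND g1 = 1 AND 1 = 1
g3 = NOT g2 = NOT 1 = 0
g4 = g3 OR y = 0 OR 0 = 0
g5 = g4 OR g1 = 0 OR 1 = 1
g6 = g5 OR u = 1 OR 1 = 1
g7 = g4 AND g6 = 0 AND 1 = 0
So g7 = 0 as required.

x=1, y=0, z=1, w=1, u=1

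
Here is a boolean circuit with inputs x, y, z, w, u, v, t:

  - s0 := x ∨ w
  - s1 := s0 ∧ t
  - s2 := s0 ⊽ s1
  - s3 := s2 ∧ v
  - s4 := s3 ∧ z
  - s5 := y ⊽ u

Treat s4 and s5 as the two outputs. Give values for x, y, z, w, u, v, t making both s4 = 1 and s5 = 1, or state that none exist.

x=0, y=0, z=1, w=0, u=0, v=1, t=0

Check with x=0, y=0, z=1, w=0, u=0, v=1, t=0:
s0 = x ∨ w = 0 ∨ 0 = 0
s1 = s0 ∧ t = 0 ∧ 0 = 0
s2 = s0 ⊽ s1 = 0 ⊽ 0 = 1
s3 = s2 ∧ v = 1 ∧ 1 = 1
s4 = s3 ∧ z = 1 ∧ 1 = 1
s5 = y ⊽ u = 0 ⊽ 0 = 1
So s4 = 1 and s5 = 1.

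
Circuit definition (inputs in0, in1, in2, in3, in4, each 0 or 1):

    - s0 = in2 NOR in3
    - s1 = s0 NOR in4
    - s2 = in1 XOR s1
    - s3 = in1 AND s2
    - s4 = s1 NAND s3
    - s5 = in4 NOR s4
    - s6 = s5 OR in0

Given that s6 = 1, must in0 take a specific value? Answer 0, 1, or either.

s6 = s5 OR in0 must be 1, so at least one of s5, in0 is 1.
Every assignment with s6 = 1 has in0 = 1; there are 16 such assignment(s).

1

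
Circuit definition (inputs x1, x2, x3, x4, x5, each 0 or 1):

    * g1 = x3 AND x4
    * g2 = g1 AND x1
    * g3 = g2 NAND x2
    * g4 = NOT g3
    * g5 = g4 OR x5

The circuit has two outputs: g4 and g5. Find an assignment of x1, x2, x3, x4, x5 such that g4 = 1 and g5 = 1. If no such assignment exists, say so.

Check with x1=1 x2=1 x3=1 x4=1 x5=1:
g1 = x3 AND x4 = 1 AND 1 = 1
g2 = g1 AND x1 = 1 AND 1 = 1
g3 = g2 NAND x2 = 1 NAND 1 = 0
g4 = NOT g3 = NOT 0 = 1
g5 = g4 OR x5 = 1 OR 1 = 1
So g4 = 1 and g5 = 1.

x1=1 x2=1 x3=1 x4=1 x5=1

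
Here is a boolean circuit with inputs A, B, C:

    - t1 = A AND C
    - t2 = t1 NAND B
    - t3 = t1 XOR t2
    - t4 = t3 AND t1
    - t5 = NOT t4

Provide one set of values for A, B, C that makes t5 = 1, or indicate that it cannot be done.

Check with A=0, B=1, C=1:
t1 = A AND C = 0 AND 1 = 0
t2 = t1 NAND B = 0 NAND 1 = 1
t3 = t1 XOR t2 = 0 XOR 1 = 1
t4 = t3 AND t1 = 1 AND 0 = 0
t5 = NOT t4 = NOT 0 = 1
So t5 = 1 as required.

A=0, B=1, C=1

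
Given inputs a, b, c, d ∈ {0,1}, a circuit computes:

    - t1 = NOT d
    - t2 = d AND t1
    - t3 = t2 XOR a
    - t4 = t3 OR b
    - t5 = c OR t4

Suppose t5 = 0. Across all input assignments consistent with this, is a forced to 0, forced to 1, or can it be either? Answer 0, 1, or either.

0

t5 = c OR t4 must be 0, so both c = 0 and t4 = 0.
Every assignment with t5 = 0 has a = 0; there are 2 such assignment(s).
  a=0, b=0, c=0, d=0
  a=0, b=0, c=0, d=1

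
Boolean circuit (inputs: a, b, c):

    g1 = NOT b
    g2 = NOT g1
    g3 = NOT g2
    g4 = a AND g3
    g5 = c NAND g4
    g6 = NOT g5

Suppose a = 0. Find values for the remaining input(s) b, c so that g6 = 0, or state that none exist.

b=1 c=0

g6 = NOT g5 must be 0, so g5 = 1.
Check with a = 0 and b=1, c=0:
g1 = NOT b = NOT 1 = 0
g2 = NOT g1 = NOT 0 = 1
g3 = NOT g2 = NOT 1 = 0
g4 = a AND g3 = 0 AND 0 = 0
g5 = c NAND g4 = 0 NAND 0 = 1
g6 = NOT g5 = NOT 1 = 0
So g6 = 0.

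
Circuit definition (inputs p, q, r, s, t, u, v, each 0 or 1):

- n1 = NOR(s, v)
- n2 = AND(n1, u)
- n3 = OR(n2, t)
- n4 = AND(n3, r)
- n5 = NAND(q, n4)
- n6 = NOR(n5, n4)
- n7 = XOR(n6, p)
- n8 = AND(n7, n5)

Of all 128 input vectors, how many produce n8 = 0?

n8 = AND(n7, n5) must be 0, so at least one of n7, n5 is 0.
Enumerating the 128 input combinations, 73 give n8 = 0 and 55 give n8 = 1.

73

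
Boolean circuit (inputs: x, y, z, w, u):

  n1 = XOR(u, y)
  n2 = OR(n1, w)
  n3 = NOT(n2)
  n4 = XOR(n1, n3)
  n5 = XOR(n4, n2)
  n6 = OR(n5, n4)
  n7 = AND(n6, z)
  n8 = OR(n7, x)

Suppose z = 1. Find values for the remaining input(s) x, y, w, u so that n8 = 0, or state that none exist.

no solution exists

With z = 1 fixed, none of the 16 settings of x, y, w, u give n8 = 0.
For example, with x=0, y=1, w=0, u=1:
n1 = XOR(u, y) = XOR(1, 1) = 0
n2 = OR(n1, w) = OR(0, 0) = 0
n3 = NOT(n2) = NOT 0 = 1
n4 = XOR(n1, n3) = XOR(0, 1) = 1
n5 = XOR(n4, n2) = XOR(1, 0) = 1
n6 = OR(n5, n4) = OR(1, 1) = 1
n7 = AND(n6, z) = AND(1, 1) = 1
n8 = OR(n7, x) = OR(1, 0) = 1
giving n8 = 1 ≠ 0.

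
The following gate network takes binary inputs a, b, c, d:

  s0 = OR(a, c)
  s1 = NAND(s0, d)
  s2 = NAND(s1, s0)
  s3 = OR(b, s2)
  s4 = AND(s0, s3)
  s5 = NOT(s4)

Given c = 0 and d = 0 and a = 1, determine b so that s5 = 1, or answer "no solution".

s5 = NOT(s4) must be 1, so s4 = 0.
s4 = AND(s0, s3) must be 0, so at least one of s0, s3 is 0.
Check with c = 0 and d = 0 and a = 1 and b=0:
s0 = OR(a, c) = OR(1, 0) = 1
s1 = NAND(s0, d) = NAND(1, 0) = 1
s2 = NAND(s1, s0) = NAND(1, 1) = 0
s3 = OR(b, s2) = OR(0, 0) = 0
s4 = AND(s0, s3) = AND(1, 0) = 0
s5 = NOT(s4) = NOT 0 = 1
So s5 = 1.

b=0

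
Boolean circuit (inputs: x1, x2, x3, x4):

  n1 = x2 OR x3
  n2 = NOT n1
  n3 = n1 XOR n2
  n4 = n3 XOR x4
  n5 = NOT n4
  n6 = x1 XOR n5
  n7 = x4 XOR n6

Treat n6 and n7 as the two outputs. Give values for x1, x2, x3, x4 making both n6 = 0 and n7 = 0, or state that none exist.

x1=0, x2=1, x3=1, x4=0

Check with x1=0, x2=1, x3=1, x4=0:
n1 = x2 OR x3 = 1 OR 1 = 1
n2 = NOT n1 = NOT 1 = 0
n3 = n1 XOR n2 = 1 XOR 0 = 1
n4 = n3 XOR x4 = 1 XOR 0 = 1
n5 = NOT n4 = NOT 1 = 0
n6 = x1 XOR n5 = 0 XOR 0 = 0
n7 = x4 XOR n6 = 0 XOR 0 = 0
So n6 = 0 and n7 = 0.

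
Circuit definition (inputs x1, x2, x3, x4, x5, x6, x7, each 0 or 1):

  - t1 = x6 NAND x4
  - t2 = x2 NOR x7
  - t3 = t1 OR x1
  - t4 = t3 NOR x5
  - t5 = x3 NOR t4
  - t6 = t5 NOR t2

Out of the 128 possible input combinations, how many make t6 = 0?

t6 = t5 NOR t2 must be 0, so at least one of t5, t2 is 1.
Enumerating the 128 input combinations, 77 give t6 = 0 and 51 give t6 = 1.

77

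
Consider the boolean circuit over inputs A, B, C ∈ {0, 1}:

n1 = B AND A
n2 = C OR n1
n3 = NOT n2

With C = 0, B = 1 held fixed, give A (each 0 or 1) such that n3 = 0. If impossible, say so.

n3 = NOT n2 must be 0, so n2 = 1.
n2 = C OR n1 must be 1, so at least one of C, n1 is 1.
Check with C = 0, B = 1 and A=1:
n1 = B AND A = 1 AND 1 = 1
n2 = C OR n1 = 0 OR 1 = 1
n3 = NOT n2 = NOT 1 = 0
So n3 = 0.

A=1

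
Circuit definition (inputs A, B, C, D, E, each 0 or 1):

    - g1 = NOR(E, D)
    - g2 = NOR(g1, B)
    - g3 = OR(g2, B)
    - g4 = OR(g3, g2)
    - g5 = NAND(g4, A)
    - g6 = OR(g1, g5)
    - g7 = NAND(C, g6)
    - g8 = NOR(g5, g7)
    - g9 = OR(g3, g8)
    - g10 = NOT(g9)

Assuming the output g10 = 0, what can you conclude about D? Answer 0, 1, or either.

either

Both values of D occur among assignments with g10 = 0:
  D=0: A=0, B=0, C=0, D=0, E=1
  D=1: A=0, B=0, C=0, D=1, E=0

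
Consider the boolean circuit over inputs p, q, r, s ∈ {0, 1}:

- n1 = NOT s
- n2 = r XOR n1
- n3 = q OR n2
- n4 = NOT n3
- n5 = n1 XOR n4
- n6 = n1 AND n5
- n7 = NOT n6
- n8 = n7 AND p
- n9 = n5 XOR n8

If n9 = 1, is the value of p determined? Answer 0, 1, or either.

either

Both values of p occur among assignments with n9 = 1:
  p=0: p=0, q=0, r=0, s=0
  p=1: p=1, q=0, r=0, s=0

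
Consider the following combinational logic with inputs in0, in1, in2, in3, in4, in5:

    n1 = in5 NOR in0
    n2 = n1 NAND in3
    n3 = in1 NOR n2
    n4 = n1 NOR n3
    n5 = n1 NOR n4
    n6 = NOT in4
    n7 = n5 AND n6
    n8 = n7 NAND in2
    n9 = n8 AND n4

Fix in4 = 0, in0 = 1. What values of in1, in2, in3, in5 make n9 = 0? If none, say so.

With in4 = 0, in0 = 1 fixed, none of the 16 settings of in1, in2, in3, in5 give n9 = 0.
For example, with in1=0, in2=1, in3=0, in5=1:
n1 = in5 NOR in0 = 1 NOR 1 = 0
n2 = n1 NAND in3 = 0 NAND 0 = 1
n3 = in1 NOR n2 = 0 NOR 1 = 0
n4 = n1 NOR n3 = 0 NOR 0 = 1
n5 = n1 NOR n4 = 0 NOR 1 = 0
n6 = NOT in4 = NOT 0 = 1
n7 = n5 AND n6 = 0 AND 1 = 0
n8 = n7 NAND in2 = 0 NAND 1 = 1
n9 = n8 AND n4 = 1 AND 1 = 1
giving n9 = 1 ≠ 0.

no solution exists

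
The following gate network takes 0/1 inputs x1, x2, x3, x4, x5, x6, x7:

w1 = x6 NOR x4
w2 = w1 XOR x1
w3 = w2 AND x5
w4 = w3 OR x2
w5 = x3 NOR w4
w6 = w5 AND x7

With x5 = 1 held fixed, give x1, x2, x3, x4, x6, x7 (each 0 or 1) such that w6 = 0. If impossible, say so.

x1=0, x2=0, x3=1, x4=1, x6=1, x7=0

w6 = w5 AND x7 must be 0, so at least one of w5, x7 is 0.
Check with x5 = 1 and x1=0, x2=0, x3=1, x4=1, x6=1, x7=0:
w1 = x6 NOR x4 = 1 NOR 1 = 0
w2 = w1 XOR x1 = 0 XOR 0 = 0
w3 = w2 AND x5 = 0 AND 1 = 0
w4 = w3 OR x2 = 0 OR 0 = 0
w5 = x3 NOR w4 = 1 NOR 0 = 0
w6 = w5 AND x7 = 0 AND 0 = 0
So w6 = 0.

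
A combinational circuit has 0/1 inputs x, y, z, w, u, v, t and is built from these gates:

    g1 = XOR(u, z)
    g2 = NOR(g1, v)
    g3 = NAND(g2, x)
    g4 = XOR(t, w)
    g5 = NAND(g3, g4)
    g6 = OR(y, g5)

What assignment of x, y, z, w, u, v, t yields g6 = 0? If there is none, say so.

Check with x=1, y=0, z=1, w=0, u=0, v=0, t=1:
g1 = XOR(u, z) = XOR(0, 1) = 1
g2 = NOR(g1, v) = NOR(1, 0) = 0
g3 = NAND(g2, x) = NAND(0, 1) = 1
g4 = XOR(t, w) = XOR(1, 0) = 1
g5 = NAND(g3, g4) = NAND(1, 1) = 0
g6 = OR(y, g5) = OR(0, 0) = 0
So g6 = 0 as required.

x=1, y=0, z=1, w=0, u=0, v=0, t=1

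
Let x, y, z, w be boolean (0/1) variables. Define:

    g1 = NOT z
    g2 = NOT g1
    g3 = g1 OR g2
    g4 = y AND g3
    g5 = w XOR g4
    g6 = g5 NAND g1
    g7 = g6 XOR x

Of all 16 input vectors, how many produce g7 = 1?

g7 = g6 XOR x must be 1, so g6 and x differ.
Enumerating the 16 input combinations, 8 give g7 = 1 and 8 give g7 = 0.

8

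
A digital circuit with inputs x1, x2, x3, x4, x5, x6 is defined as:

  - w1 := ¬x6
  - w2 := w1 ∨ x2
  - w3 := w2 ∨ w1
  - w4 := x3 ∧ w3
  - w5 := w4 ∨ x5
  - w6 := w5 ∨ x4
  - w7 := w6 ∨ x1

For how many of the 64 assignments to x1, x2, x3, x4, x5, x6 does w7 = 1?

w7 = w6 ∨ x1 must be 1, so at least one of w6, x1 is 1.
Enumerating the 64 input combinations, 59 give w7 = 1 and 5 give w7 = 0.

59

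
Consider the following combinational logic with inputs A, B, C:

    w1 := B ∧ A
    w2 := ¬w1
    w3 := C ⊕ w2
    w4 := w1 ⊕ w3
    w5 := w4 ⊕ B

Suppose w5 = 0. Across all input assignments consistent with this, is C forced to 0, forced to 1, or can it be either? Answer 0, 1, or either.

either

Both values of C occur among assignments with w5 = 0:
  C=0: A=0, B=1, C=0
  C=1: A=0, B=0, C=1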